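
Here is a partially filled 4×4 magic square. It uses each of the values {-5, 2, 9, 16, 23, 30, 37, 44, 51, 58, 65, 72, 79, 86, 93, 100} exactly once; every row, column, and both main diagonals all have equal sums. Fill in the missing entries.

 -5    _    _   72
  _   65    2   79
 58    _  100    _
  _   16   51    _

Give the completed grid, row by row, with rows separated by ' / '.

The 16 entries sum to 760, so each line sums to 760/4 = 190.
Row 2: 65 + 2 + 79 + ? = 190, so (2,1) = 44.
From column 1, 190 − (-5 + 44 + 58) gives (4,1) = 93.
Column 3 must total 190; the given cells sum to 153, so (1,3) = 37.
Using main diagonal: -5 + 65 + 100 + ? → (4,4) = 190 − 160 = 30.
Anti-diagonal: 72 + 2 + 93 + ? = 190, so (3,2) = 23.
The remaining cell in row 1 is (1,2) = 190 − 104 = 86.
Using row 3: 58 + 23 + 100 + ? → (3,4) = 190 − 181 = 9.

-5 86 37 72 / 44 65 2 79 / 58 23 100 9 / 93 16 51 30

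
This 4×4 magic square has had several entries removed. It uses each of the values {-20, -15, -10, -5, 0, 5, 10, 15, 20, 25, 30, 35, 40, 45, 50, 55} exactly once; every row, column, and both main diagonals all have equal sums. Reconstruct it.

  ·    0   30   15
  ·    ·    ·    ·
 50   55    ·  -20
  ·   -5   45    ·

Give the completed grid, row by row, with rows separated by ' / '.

The 16 entries sum to 280, so each line sums to 280/4 = 70.
Row 1 needs 70; the known cells sum to 45, so (1,1) = 25.
Row 3 must total 70; the given cells sum to 85, so (3,3) = -15.
Column 2 needs 70; the known cells sum to 50, so (2,2) = 20.
Using column 3: 30 + (-15) + 45 + ? → (2,3) = 70 − 60 = 10.
The remaining cell in main diagonal is (4,4) = 70 − 30 = 40.
Anti-diagonal must total 70; the given cells sum to 80, so (4,1) = -10.
Column 1 needs 70; the known cells sum to 65, so (2,1) = 5.
Column 4: 15 + (-20) + 40 + ? = 70, so (2,4) = 35.

25 0 30 15 / 5 20 10 35 / 50 55 -15 -20 / -10 -5 45 40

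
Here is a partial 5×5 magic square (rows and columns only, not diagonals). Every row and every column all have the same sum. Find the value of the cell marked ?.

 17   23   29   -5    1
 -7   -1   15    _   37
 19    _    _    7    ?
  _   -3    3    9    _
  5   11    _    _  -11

Row 1 is complete and sums to 65; that is the magic constant.
Row 2 must total 65; the given cells sum to 44, so (2,4) = 21.
From column 1, 65 − (17 + (-7) + 19 + 5) gives (4,1) = 31.
The remaining cell in column 2 is (3,2) = 65 − 30 = 35.
The remaining cell in column 4 is (5,4) = 65 − 32 = 33.
Row 4 needs 65; the known cells sum to 40, so (4,5) = 25.
The remaining cell in row 5 is (5,3) = 65 − 38 = 27.
Column 3: 29 + 15 + 3 + 27 + ? = 65, so (3,3) = -9.
The remaining cell in column 5 is (3,5) = 65 − 52 = 13.

13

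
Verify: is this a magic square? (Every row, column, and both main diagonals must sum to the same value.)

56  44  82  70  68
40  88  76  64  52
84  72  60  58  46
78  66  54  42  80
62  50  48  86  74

Row 1: 56 + 44 + 82 + 70 + 68 = 320.
Row 2: 40 + 88 + 76 + 64 + 52 = 320.
Row 3: 84 + 72 + 60 + 58 + 46 = 320.
Row 4: 78 + 66 + 54 + 42 + 80 = 320.
Row 5: 62 + 50 + 48 + 86 + 74 = 320.
Column 1: 56 + 40 + 84 + 78 + 62 = 320.
Column 2: 44 + 88 + 72 + 66 + 50 = 320.
Column 3: 82 + 76 + 60 + 54 + 48 = 320.
Column 4: 70 + 64 + 58 + 42 + 86 = 320.
Column 5: 68 + 52 + 46 + 80 + 74 = 320.
Main diagonal: 56 + 88 + 60 + 42 + 74 = 320.
Anti-diagonal: 68 + 64 + 60 + 66 + 62 = 320.
All lines sum to 320.

Yes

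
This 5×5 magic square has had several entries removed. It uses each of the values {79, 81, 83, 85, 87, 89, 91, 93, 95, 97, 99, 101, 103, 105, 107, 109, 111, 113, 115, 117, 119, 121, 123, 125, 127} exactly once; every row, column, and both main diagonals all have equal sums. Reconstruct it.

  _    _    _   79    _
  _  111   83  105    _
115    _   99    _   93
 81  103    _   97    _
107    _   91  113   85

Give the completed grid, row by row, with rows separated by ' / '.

The 25 entries sum to 2575, so each line sums to 2575/5 = 515.
Row 5: 107 + 91 + 113 + 85 + ? = 515, so (5,2) = 119.
From column 4, 515 − (79 + 105 + 97 + 113) gives (3,4) = 121.
Main diagonal needs 515; the known cells sum to 392, so (1,1) = 123.
Using anti-diagonal: 105 + 99 + 103 + 107 + ? → (1,5) = 515 − 414 = 101.
The remaining cell in row 3 is (3,2) = 515 − 428 = 87.
Column 1 needs 515; the known cells sum to 426, so (2,1) = 89.
Column 2: 111 + 87 + 103 + 119 + ? = 515, so (1,2) = 95.
From row 1, 515 − (123 + 95 + 79 + 101) gives (1,3) = 117.
Using row 2: 89 + 111 + 83 + 105 + ? → (2,5) = 515 − 388 = 127.
Using column 3: 117 + 83 + 99 + 91 + ? → (4,3) = 515 − 390 = 125.
The remaining cell in column 5 is (4,5) = 515 − 406 = 109.

123 95 117 79 101 / 89 111 83 105 127 / 115 87 99 121 93 / 81 103 125 97 109 / 107 119 91 113 85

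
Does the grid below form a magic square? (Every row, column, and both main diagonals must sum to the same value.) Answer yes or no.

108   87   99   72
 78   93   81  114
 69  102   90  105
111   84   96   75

Yes

Row 1: 108 + 87 + 99 + 72 = 366.
Row 2: 78 + 93 + 81 + 114 = 366.
Row 3: 69 + 102 + 90 + 105 = 366.
Row 4: 111 + 84 + 96 + 75 = 366.
Column 1: 108 + 78 + 69 + 111 = 366.
Column 2: 87 + 93 + 102 + 84 = 366.
Column 3: 99 + 81 + 90 + 96 = 366.
Column 4: 72 + 114 + 105 + 75 = 366.
Main diagonal: 108 + 93 + 90 + 75 = 366.
Anti-diagonal: 72 + 81 + 102 + 111 = 366.
All lines sum to 366.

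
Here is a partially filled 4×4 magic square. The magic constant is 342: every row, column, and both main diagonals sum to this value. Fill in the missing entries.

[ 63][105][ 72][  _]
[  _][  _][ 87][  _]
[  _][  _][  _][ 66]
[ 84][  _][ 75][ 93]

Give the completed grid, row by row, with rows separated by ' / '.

Row 1: 63 + 105 + 72 + ? = 342, so (1,4) = 102.
From row 4, 342 − (84 + 75 + 93) gives (4,2) = 90.
Column 3 needs 342; the known cells sum to 234, so (3,3) = 108.
From column 4, 342 − (102 + 66 + 93) gives (2,4) = 81.
The remaining cell in main diagonal is (2,2) = 342 − 264 = 78.
The remaining cell in anti-diagonal is (3,2) = 342 − 273 = 69.
Row 2 needs 342; the known cells sum to 246, so (2,1) = 96.
Row 3 must total 342; the given cells sum to 243, so (3,1) = 99.

63 105 72 102 / 96 78 87 81 / 99 69 108 66 / 84 90 75 93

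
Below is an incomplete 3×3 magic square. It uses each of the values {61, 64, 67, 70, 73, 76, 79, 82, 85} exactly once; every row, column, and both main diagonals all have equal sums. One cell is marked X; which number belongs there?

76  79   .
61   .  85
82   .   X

70

The 9 entries sum to 657, so each line sums to 657/3 = 219.
Row 1 needs 219; the known cells sum to 155, so (1,3) = 64.
Row 2 must total 219; the given cells sum to 146, so (2,2) = 73.
From column 2, 219 − (79 + 73) gives (3,2) = 67.
Column 3 needs 219; the known cells sum to 149, so (3,3) = 70.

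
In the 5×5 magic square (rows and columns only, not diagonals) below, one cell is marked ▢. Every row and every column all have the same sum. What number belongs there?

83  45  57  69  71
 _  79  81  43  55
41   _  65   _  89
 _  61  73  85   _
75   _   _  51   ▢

63

Row 1 is complete and sums to 325; that is the magic constant.
From row 2, 325 − (79 + 81 + 43 + 55) gives (2,1) = 67.
From column 1, 325 − (83 + 67 + 41 + 75) gives (4,1) = 59.
The remaining cell in column 3 is (5,3) = 325 − 276 = 49.
Column 4 needs 325; the known cells sum to 248, so (3,4) = 77.
Using row 3: 41 + 65 + 77 + 89 + ? → (3,2) = 325 − 272 = 53.
From row 4, 325 − (59 + 61 + 73 + 85) gives (4,5) = 47.
From column 2, 325 − (45 + 79 + 53 + 61) gives (5,2) = 87.
Column 5 needs 325; the known cells sum to 262, so (5,5) = 63.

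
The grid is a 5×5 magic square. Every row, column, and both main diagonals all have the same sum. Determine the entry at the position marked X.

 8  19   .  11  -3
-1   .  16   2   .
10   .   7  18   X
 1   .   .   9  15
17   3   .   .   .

Column 1 is complete and sums to 35; that is the magic constant.
Using row 1: 8 + 19 + 11 + (-3) + ? → (1,3) = 35 − 35 = 0.
Column 4 must total 35; the given cells sum to 40, so (5,4) = -5.
Anti-diagonal must total 35; the given cells sum to 23, so (4,2) = 12.
Row 4 needs 35; the known cells sum to 37, so (4,3) = -2.
Column 3 must total 35; the given cells sum to 21, so (5,3) = 14.
Row 5: 17 + 3 + 14 + (-5) + ? = 35, so (5,5) = 6.
The remaining cell in main diagonal is (2,2) = 35 − 30 = 5.
Row 2 must total 35; the given cells sum to 22, so (2,5) = 13.
Column 2 must total 35; the given cells sum to 39, so (3,2) = -4.
Column 5 needs 35; the known cells sum to 31, so (3,5) = 4.

4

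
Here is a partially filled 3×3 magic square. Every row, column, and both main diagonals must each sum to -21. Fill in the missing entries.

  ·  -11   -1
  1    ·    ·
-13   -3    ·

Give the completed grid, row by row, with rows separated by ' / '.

-9 -11 -1 / 1 -7 -15 / -13 -3 -5

Using row 1: -11 + (-1) + ? → (1,1) = -21 − (-12) = -9.
Row 3 must total -21; the given cells sum to -16, so (3,3) = -5.
Column 2 needs -21; the known cells sum to -14, so (2,2) = -7.
The remaining cell in column 3 is (2,3) = -21 − (-6) = -15.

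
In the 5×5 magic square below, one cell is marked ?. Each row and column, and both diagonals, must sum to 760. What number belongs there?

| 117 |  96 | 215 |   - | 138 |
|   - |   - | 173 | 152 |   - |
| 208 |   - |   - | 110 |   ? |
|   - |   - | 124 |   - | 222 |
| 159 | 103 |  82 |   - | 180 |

89

From row 1, 760 − (117 + 96 + 215 + 138) gives (1,4) = 194.
The remaining cell in row 5 is (5,4) = 760 − 524 = 236.
Column 3 must total 760; the given cells sum to 594, so (3,3) = 166.
Using column 4: 194 + 152 + 110 + 236 + ? → (4,4) = 760 − 692 = 68.
Main diagonal must total 760; the given cells sum to 531, so (2,2) = 229.
Using anti-diagonal: 138 + 152 + 166 + 159 + ? → (4,2) = 760 − 615 = 145.
Row 4: 145 + 124 + 68 + 222 + ? = 760, so (4,1) = 201.
Column 1: 117 + 208 + 201 + 159 + ? = 760, so (2,1) = 75.
Column 2: 96 + 229 + 145 + 103 + ? = 760, so (3,2) = 187.
Row 2 needs 760; the known cells sum to 629, so (2,5) = 131.
From row 3, 760 − (208 + 187 + 166 + 110) gives (3,5) = 89.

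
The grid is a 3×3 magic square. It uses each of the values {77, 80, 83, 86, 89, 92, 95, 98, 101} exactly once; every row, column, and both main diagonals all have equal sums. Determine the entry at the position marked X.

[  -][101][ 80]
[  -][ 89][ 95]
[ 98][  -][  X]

The 9 entries sum to 801, so each line sums to 801/3 = 267.
Row 1: 101 + 80 + ? = 267, so (1,1) = 86.
Row 2 must total 267; the given cells sum to 184, so (2,1) = 83.
Using column 2: 101 + 89 + ? → (3,2) = 267 − 190 = 77.
Column 3: 80 + 95 + ? = 267, so (3,3) = 92.

92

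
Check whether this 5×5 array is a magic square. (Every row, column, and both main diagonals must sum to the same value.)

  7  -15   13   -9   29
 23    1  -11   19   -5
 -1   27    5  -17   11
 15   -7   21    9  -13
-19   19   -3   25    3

Row 1: 7 + (-15) + 13 + (-9) + 29 = 25.
Row 2: 23 + 1 + (-11) + 19 + (-5) = 27.
Row 3: -1 + 27 + 5 + (-17) + 11 = 25.
Row 4: 15 + (-7) + 21 + 9 + (-13) = 25.
Row 5: -19 + 19 + (-3) + 25 + 3 = 25.
Column 1: 7 + 23 + (-1) + 15 + (-19) = 25.
Column 2: -15 + 1 + 27 + (-7) + 19 = 25.
Column 3: 13 + (-11) + 5 + 21 + (-3) = 25.
Column 4: -9 + 19 + (-17) + 9 + 25 = 27.
Column 5: 29 + (-5) + 11 + (-13) + 3 = 25.
Main diagonal: 7 + 1 + 5 + 9 + 3 = 25.
Anti-diagonal: 29 + 19 + 5 + (-7) + (-19) = 27.

No — column 4 sums to 27 but row 4 sums to 25.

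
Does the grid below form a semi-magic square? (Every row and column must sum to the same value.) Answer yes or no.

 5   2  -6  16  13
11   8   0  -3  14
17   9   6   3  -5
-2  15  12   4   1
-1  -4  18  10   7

Row 1: 5 + 2 + (-6) + 16 + 13 = 30.
Row 2: 11 + 8 + 0 + (-3) + 14 = 30.
Row 3: 17 + 9 + 6 + 3 + (-5) = 30.
Row 4: -2 + 15 + 12 + 4 + 1 = 30.
Row 5: -1 + (-4) + 18 + 10 + 7 = 30.
Column 1: 5 + 11 + 17 + (-2) + (-1) = 30.
Column 2: 2 + 8 + 9 + 15 + (-4) = 30.
Column 3: -6 + 0 + 6 + 12 + 18 = 30.
Column 4: 16 + (-3) + 3 + 4 + 10 = 30.
Column 5: 13 + 14 + (-5) + 1 + 7 = 30.
All lines sum to 30.

Yes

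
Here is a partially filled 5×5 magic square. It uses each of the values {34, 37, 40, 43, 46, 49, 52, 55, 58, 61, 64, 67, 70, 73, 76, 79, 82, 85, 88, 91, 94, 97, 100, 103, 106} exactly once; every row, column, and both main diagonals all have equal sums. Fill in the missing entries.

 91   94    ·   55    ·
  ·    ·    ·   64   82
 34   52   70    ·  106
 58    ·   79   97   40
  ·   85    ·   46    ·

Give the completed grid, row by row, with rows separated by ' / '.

The 25 entries sum to 1750, so each line sums to 1750/5 = 350.
From row 3, 350 − (34 + 52 + 70 + 106) gives (3,4) = 88.
The remaining cell in row 4 is (4,2) = 350 − 274 = 76.
From column 2, 350 − (94 + 52 + 76 + 85) gives (2,2) = 43.
From main diagonal, 350 − (91 + 43 + 70 + 97) gives (5,5) = 49.
From column 5, 350 − (82 + 106 + 40 + 49) gives (1,5) = 73.
Anti-diagonal: 73 + 64 + 70 + 76 + ? = 350, so (5,1) = 67.
The remaining cell in row 1 is (1,3) = 350 − 313 = 37.
From row 5, 350 − (67 + 85 + 46 + 49) gives (5,3) = 103.
The remaining cell in column 1 is (2,1) = 350 − 250 = 100.
Column 3 must total 350; the given cells sum to 289, so (2,3) = 61.

91 94 37 55 73 / 100 43 61 64 82 / 34 52 70 88 106 / 58 76 79 97 40 / 67 85 103 46 49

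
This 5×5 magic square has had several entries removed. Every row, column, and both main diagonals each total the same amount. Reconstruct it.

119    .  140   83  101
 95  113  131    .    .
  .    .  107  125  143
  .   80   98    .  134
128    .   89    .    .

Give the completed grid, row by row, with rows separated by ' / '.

119 122 140 83 101 / 95 113 131 149 77 / 86 104 107 125 143 / 137 80 98 116 134 / 128 146 89 92 110

Column 3 is already complete: 140 + 131 + 107 + 98 + 89 = 565, so that is the magic constant.
Row 1 must total 565; the given cells sum to 443, so (1,2) = 122.
Anti-diagonal needs 565; the known cells sum to 416, so (2,4) = 149.
Row 2: 95 + 113 + 131 + 149 + ? = 565, so (2,5) = 77.
From column 5, 565 − (101 + 77 + 143 + 134) gives (5,5) = 110.
Main diagonal needs 565; the known cells sum to 449, so (4,4) = 116.
From row 4, 565 − (80 + 98 + 116 + 134) gives (4,1) = 137.
Column 1 needs 565; the known cells sum to 479, so (3,1) = 86.
Column 4 needs 565; the known cells sum to 473, so (5,4) = 92.
Row 3 must total 565; the given cells sum to 461, so (3,2) = 104.
From row 5, 565 − (128 + 89 + 92 + 110) gives (5,2) = 146.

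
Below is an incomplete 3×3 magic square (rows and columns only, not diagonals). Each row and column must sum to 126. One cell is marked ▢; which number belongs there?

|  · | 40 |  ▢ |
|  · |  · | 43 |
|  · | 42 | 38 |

Using row 3: 42 + 38 + ? → (3,1) = 126 − 80 = 46.
The remaining cell in column 2 is (2,2) = 126 − 82 = 44.
Column 3 needs 126; the known cells sum to 81, so (1,3) = 45.

45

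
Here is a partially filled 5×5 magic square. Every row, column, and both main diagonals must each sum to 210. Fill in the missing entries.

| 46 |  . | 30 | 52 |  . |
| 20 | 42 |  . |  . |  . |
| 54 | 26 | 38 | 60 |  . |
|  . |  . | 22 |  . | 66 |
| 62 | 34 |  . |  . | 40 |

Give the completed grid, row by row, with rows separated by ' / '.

46 58 30 52 24 / 20 42 64 36 48 / 54 26 38 60 32 / 28 50 22 44 66 / 62 34 56 18 40

Using row 3: 54 + 26 + 38 + 60 + ? → (3,5) = 210 − 178 = 32.
Column 1 must total 210; the given cells sum to 182, so (4,1) = 28.
Main diagonal must total 210; the given cells sum to 166, so (4,4) = 44.
Row 4 needs 210; the known cells sum to 160, so (4,2) = 50.
From column 2, 210 − (42 + 26 + 50 + 34) gives (1,2) = 58.
Row 1 must total 210; the given cells sum to 186, so (1,5) = 24.
The remaining cell in column 5 is (2,5) = 210 − 162 = 48.
Anti-diagonal needs 210; the known cells sum to 174, so (2,4) = 36.
Row 2: 20 + 42 + 36 + 48 + ? = 210, so (2,3) = 64.
Column 3: 30 + 64 + 38 + 22 + ? = 210, so (5,3) = 56.
Using column 4: 52 + 36 + 60 + 44 + ? → (5,4) = 210 − 192 = 18.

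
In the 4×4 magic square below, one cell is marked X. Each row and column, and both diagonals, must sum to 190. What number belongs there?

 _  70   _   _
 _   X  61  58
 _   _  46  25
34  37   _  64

Row 4: 34 + 37 + 64 + ? = 190, so (4,3) = 55.
The remaining cell in column 3 is (1,3) = 190 − 162 = 28.
Column 4 must total 190; the given cells sum to 147, so (1,4) = 43.
The remaining cell in anti-diagonal is (3,2) = 190 − 138 = 52.
Row 1 must total 190; the given cells sum to 141, so (1,1) = 49.
Row 3: 52 + 46 + 25 + ? = 190, so (3,1) = 67.
Using column 1: 49 + 67 + 34 + ? → (2,1) = 190 − 150 = 40.
Column 2: 70 + 52 + 37 + ? = 190, so (2,2) = 31.

31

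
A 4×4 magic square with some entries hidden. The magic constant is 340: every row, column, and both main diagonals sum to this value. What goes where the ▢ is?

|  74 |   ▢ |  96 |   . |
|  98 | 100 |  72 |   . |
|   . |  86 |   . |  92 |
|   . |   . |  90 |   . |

Using row 2: 98 + 100 + 72 + ? → (2,4) = 340 − 270 = 70.
Column 3: 96 + 72 + 90 + ? = 340, so (3,3) = 82.
From main diagonal, 340 − (74 + 100 + 82) gives (4,4) = 84.
Row 3 must total 340; the given cells sum to 260, so (3,1) = 80.
Using column 1: 74 + 98 + 80 + ? → (4,1) = 340 − 252 = 88.
Column 4 needs 340; the known cells sum to 246, so (1,4) = 94.
Using row 1: 74 + 96 + 94 + ? → (1,2) = 340 − 264 = 76.

76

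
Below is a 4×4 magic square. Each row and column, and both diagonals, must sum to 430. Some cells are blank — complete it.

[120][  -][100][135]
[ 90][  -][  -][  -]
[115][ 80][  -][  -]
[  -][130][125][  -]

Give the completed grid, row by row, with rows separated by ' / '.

Row 1 must total 430; the given cells sum to 355, so (1,2) = 75.
Column 1: 120 + 90 + 115 + ? = 430, so (4,1) = 105.
Column 2 must total 430; the given cells sum to 285, so (2,2) = 145.
Anti-diagonal needs 430; the known cells sum to 320, so (2,3) = 110.
Row 2: 90 + 145 + 110 + ? = 430, so (2,4) = 85.
Using row 4: 105 + 130 + 125 + ? → (4,4) = 430 − 360 = 70.
Using column 3: 100 + 110 + 125 + ? → (3,3) = 430 − 335 = 95.
The remaining cell in column 4 is (3,4) = 430 − 290 = 140.

120 75 100 135 / 90 145 110 85 / 115 80 95 140 / 105 130 125 70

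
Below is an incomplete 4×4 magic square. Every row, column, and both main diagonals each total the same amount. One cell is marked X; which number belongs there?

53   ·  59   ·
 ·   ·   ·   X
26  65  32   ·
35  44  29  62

Row 4 is complete and sums to 170; that is the magic constant.
The remaining cell in row 3 is (3,4) = 170 − 123 = 47.
The remaining cell in column 1 is (2,1) = 170 − 114 = 56.
Column 3 must total 170; the given cells sum to 120, so (2,3) = 50.
Main diagonal needs 170; the known cells sum to 147, so (2,2) = 23.
Anti-diagonal must total 170; the given cells sum to 150, so (1,4) = 20.
Row 1: 53 + 59 + 20 + ? = 170, so (1,2) = 38.
Row 2 needs 170; the known cells sum to 129, so (2,4) = 41.

41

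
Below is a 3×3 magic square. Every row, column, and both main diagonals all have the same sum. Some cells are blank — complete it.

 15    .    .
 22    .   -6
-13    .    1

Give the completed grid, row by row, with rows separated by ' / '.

Column 1 is already complete: 15 + 22 + -13 = 24, so that is the magic constant.
Using row 2: 22 + (-6) + ? → (2,2) = 24 − 16 = 8.
Row 3 needs 24; the known cells sum to -12, so (3,2) = 36.
From column 2, 24 − (8 + 36) gives (1,2) = -20.
The remaining cell in column 3 is (1,3) = 24 − (-5) = 29.

15 -20 29 / 22 8 -6 / -13 36 1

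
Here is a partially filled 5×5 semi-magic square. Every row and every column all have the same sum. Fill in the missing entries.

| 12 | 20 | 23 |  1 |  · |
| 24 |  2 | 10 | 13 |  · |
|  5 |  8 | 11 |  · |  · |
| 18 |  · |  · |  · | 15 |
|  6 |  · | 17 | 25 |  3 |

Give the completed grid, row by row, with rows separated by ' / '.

Column 1 is already complete: 12 + 24 + 5 + 18 + 6 = 65, so that is the magic constant.
The remaining cell in row 1 is (1,5) = 65 − 56 = 9.
The remaining cell in row 2 is (2,5) = 65 − 49 = 16.
From row 5, 65 − (6 + 17 + 25 + 3) gives (5,2) = 14.
From column 2, 65 − (20 + 2 + 8 + 14) gives (4,2) = 21.
The remaining cell in column 3 is (4,3) = 65 − 61 = 4.
Column 5: 9 + 16 + 15 + 3 + ? = 65, so (3,5) = 22.
From row 3, 65 − (5 + 8 + 11 + 22) gives (3,4) = 19.
Row 4 must total 65; the given cells sum to 58, so (4,4) = 7.

12 20 23 1 9 / 24 2 10 13 16 / 5 8 11 19 22 / 18 21 4 7 15 / 6 14 17 25 3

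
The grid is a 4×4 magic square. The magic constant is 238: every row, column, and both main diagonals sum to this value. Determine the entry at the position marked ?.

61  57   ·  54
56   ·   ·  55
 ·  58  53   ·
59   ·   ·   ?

64

Using row 1: 61 + 57 + 54 + ? → (1,3) = 238 − 172 = 66.
Column 1 must total 238; the given cells sum to 176, so (3,1) = 62.
From anti-diagonal, 238 − (54 + 58 + 59) gives (2,3) = 67.
Row 2: 56 + 67 + 55 + ? = 238, so (2,2) = 60.
Using row 3: 62 + 58 + 53 + ? → (3,4) = 238 − 173 = 65.
Column 2 needs 238; the known cells sum to 175, so (4,2) = 63.
Column 3 must total 238; the given cells sum to 186, so (4,3) = 52.
From column 4, 238 − (54 + 55 + 65) gives (4,4) = 64.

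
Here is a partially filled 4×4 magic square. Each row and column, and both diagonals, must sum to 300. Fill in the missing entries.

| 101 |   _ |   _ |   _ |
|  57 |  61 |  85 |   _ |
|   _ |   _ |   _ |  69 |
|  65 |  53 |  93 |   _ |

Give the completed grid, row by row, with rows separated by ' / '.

101 81 73 45 / 57 61 85 97 / 77 105 49 69 / 65 53 93 89

Row 2: 57 + 61 + 85 + ? = 300, so (2,4) = 97.
From row 4, 300 − (65 + 53 + 93) gives (4,4) = 89.
The remaining cell in column 1 is (3,1) = 300 − 223 = 77.
Column 4 needs 300; the known cells sum to 255, so (1,4) = 45.
Main diagonal must total 300; the given cells sum to 251, so (3,3) = 49.
Anti-diagonal: 45 + 85 + 65 + ? = 300, so (3,2) = 105.
From column 2, 300 − (61 + 105 + 53) gives (1,2) = 81.
Using column 3: 85 + 49 + 93 + ? → (1,3) = 300 − 227 = 73.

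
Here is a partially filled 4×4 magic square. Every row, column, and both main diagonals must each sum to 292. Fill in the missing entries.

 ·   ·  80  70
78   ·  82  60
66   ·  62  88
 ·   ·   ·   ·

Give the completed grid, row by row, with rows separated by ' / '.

Row 2: 78 + 82 + 60 + ? = 292, so (2,2) = 72.
Row 3 needs 292; the known cells sum to 216, so (3,2) = 76.
Column 3: 80 + 82 + 62 + ? = 292, so (4,3) = 68.
Column 4 must total 292; the given cells sum to 218, so (4,4) = 74.
Using main diagonal: 72 + 62 + 74 + ? → (1,1) = 292 − 208 = 84.
The remaining cell in anti-diagonal is (4,1) = 292 − 228 = 64.
Row 1 needs 292; the known cells sum to 234, so (1,2) = 58.
Row 4: 64 + 68 + 74 + ? = 292, so (4,2) = 86.

84 58 80 70 / 78 72 82 60 / 66 76 62 88 / 64 86 68 74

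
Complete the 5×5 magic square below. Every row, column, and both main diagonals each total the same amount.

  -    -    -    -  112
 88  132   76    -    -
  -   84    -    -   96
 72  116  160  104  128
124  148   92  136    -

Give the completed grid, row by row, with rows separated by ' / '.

Row 4 is already complete: 72 + 116 + 160 + 104 + 128 = 580, so that is the magic constant.
Row 5 must total 580; the given cells sum to 500, so (5,5) = 80.
The remaining cell in column 2 is (1,2) = 580 − 480 = 100.
Column 5 must total 580; the given cells sum to 416, so (2,5) = 164.
The remaining cell in row 2 is (2,4) = 580 − 460 = 120.
Anti-diagonal needs 580; the known cells sum to 472, so (3,3) = 108.
Column 3: 76 + 108 + 160 + 92 + ? = 580, so (1,3) = 144.
From main diagonal, 580 − (132 + 108 + 104 + 80) gives (1,1) = 156.
The remaining cell in row 1 is (1,4) = 580 − 512 = 68.
The remaining cell in column 1 is (3,1) = 580 − 440 = 140.
Column 4 must total 580; the given cells sum to 428, so (3,4) = 152.

156 100 144 68 112 / 88 132 76 120 164 / 140 84 108 152 96 / 72 116 160 104 128 / 124 148 92 136 80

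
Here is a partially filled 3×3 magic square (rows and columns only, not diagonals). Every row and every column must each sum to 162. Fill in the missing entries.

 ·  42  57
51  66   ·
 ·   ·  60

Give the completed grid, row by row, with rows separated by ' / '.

The remaining cell in row 1 is (1,1) = 162 − 99 = 63.
Row 2: 51 + 66 + ? = 162, so (2,3) = 45.
Using column 1: 63 + 51 + ? → (3,1) = 162 − 114 = 48.
Using column 2: 42 + 66 + ? → (3,2) = 162 − 108 = 54.

63 42 57 / 51 66 45 / 48 54 60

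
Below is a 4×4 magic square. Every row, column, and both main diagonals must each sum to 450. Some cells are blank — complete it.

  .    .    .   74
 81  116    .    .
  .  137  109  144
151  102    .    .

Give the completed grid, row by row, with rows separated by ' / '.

158 95 123 74 / 81 116 88 165 / 60 137 109 144 / 151 102 130 67

Row 3 needs 450; the known cells sum to 390, so (3,1) = 60.
The remaining cell in column 1 is (1,1) = 450 − 292 = 158.
Using column 2: 116 + 137 + 102 + ? → (1,2) = 450 − 355 = 95.
From main diagonal, 450 − (158 + 116 + 109) gives (4,4) = 67.
The remaining cell in anti-diagonal is (2,3) = 450 − 362 = 88.
Row 1: 158 + 95 + 74 + ? = 450, so (1,3) = 123.
Row 2 must total 450; the given cells sum to 285, so (2,4) = 165.
The remaining cell in row 4 is (4,3) = 450 − 320 = 130.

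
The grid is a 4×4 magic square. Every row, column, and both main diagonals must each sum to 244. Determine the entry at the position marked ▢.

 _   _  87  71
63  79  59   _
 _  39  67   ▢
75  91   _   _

83

The remaining cell in row 2 is (2,4) = 244 − 201 = 43.
The remaining cell in column 2 is (1,2) = 244 − 209 = 35.
Column 3 must total 244; the given cells sum to 213, so (4,3) = 31.
Row 1 must total 244; the given cells sum to 193, so (1,1) = 51.
From row 4, 244 − (75 + 91 + 31) gives (4,4) = 47.
Using column 1: 51 + 63 + 75 + ? → (3,1) = 244 − 189 = 55.
The remaining cell in column 4 is (3,4) = 244 − 161 = 83.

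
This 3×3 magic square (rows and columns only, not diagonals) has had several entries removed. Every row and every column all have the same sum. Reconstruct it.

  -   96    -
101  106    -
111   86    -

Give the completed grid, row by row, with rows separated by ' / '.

76 96 116 / 101 106 81 / 111 86 91

Column 2 is already complete: 96 + 106 + 86 = 288, so that is the magic constant.
Row 2 needs 288; the known cells sum to 207, so (2,3) = 81.
Row 3 must total 288; the given cells sum to 197, so (3,3) = 91.
The remaining cell in column 1 is (1,1) = 288 − 212 = 76.
From column 3, 288 − (81 + 91) gives (1,3) = 116.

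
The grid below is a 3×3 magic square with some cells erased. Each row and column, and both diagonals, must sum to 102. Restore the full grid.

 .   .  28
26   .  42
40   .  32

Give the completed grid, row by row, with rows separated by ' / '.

36 38 28 / 26 34 42 / 40 30 32

The remaining cell in row 2 is (2,2) = 102 − 68 = 34.
Row 3: 40 + 32 + ? = 102, so (3,2) = 30.
From column 1, 102 − (26 + 40) gives (1,1) = 36.
Column 2 needs 102; the known cells sum to 64, so (1,2) = 38.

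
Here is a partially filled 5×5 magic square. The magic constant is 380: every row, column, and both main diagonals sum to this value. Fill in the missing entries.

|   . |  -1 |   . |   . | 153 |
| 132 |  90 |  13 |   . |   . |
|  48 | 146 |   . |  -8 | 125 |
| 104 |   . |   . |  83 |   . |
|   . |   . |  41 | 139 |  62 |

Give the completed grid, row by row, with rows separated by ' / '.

The remaining cell in row 3 is (3,3) = 380 − 311 = 69.
Main diagonal: 90 + 69 + 83 + 62 + ? = 380, so (1,1) = 76.
Column 1: 76 + 132 + 48 + 104 + ? = 380, so (5,1) = 20.
Using row 5: 20 + 41 + 139 + 62 + ? → (5,2) = 380 − 262 = 118.
The remaining cell in column 2 is (4,2) = 380 − 353 = 27.
The remaining cell in anti-diagonal is (2,4) = 380 − 269 = 111.
Row 2: 132 + 90 + 13 + 111 + ? = 380, so (2,5) = 34.
Column 4 must total 380; the given cells sum to 325, so (1,4) = 55.
Column 5 needs 380; the known cells sum to 374, so (4,5) = 6.
Row 1 must total 380; the given cells sum to 283, so (1,3) = 97.
Row 4: 104 + 27 + 83 + 6 + ? = 380, so (4,3) = 160.

76 -1 97 55 153 / 132 90 13 111 34 / 48 146 69 -8 125 / 104 27 160 83 6 / 20 118 41 139 62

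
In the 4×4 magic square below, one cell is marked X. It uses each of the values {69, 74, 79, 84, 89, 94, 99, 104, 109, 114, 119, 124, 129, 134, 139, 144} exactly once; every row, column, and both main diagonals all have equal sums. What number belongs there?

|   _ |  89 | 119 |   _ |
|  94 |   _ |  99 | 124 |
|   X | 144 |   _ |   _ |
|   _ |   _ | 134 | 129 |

The 16 entries sum to 1704, so each line sums to 1704/4 = 426.
Row 2 must total 426; the given cells sum to 317, so (2,2) = 109.
The remaining cell in column 2 is (4,2) = 426 − 342 = 84.
From column 3, 426 − (119 + 99 + 134) gives (3,3) = 74.
From main diagonal, 426 − (109 + 74 + 129) gives (1,1) = 114.
Row 1 must total 426; the given cells sum to 322, so (1,4) = 104.
Row 4: 84 + 134 + 129 + ? = 426, so (4,1) = 79.
Column 1: 114 + 94 + 79 + ? = 426, so (3,1) = 139.

139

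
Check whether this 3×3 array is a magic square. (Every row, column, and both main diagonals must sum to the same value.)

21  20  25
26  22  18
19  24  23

Row 1: 21 + 20 + 25 = 66.
Row 2: 26 + 22 + 18 = 66.
Row 3: 19 + 24 + 23 = 66.
Column 1: 21 + 26 + 19 = 66.
Column 2: 20 + 22 + 24 = 66.
Column 3: 25 + 18 + 23 = 66.
Main diagonal: 21 + 22 + 23 = 66.
Anti-diagonal: 25 + 22 + 19 = 66.
All lines sum to 66.

Yes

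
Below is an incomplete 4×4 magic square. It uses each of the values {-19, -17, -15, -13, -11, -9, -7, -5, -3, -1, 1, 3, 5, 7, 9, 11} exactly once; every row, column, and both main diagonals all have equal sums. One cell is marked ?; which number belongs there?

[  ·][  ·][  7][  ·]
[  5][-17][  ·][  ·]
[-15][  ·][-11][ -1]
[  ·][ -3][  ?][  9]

-13

The 16 entries sum to -64, so each line sums to -64/4 = -16.
Row 3 must total -16; the given cells sum to -27, so (3,2) = 11.
The remaining cell in column 2 is (1,2) = -16 − (-9) = -7.
From main diagonal, -16 − (-17 + (-11) + 9) gives (1,1) = 3.
The remaining cell in row 1 is (1,4) = -16 − 3 = -19.
Using column 1: 3 + 5 + (-15) + ? → (4,1) = -16 − (-7) = -9.
Column 4: -19 + (-1) + 9 + ? = -16, so (2,4) = -5.
From anti-diagonal, -16 − (-19 + 11 + (-9)) gives (2,3) = 1.
Row 4 needs -16; the known cells sum to -3, so (4,3) = -13.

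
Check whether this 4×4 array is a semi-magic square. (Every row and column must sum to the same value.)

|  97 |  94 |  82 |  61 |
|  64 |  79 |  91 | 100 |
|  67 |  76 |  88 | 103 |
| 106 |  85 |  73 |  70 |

Row 1: 97 + 94 + 82 + 61 = 334.
Row 2: 64 + 79 + 91 + 100 = 334.
Row 3: 67 + 76 + 88 + 103 = 334.
Row 4: 106 + 85 + 73 + 70 = 334.
Column 1: 97 + 64 + 67 + 106 = 334.
Column 2: 94 + 79 + 76 + 85 = 334.
Column 3: 82 + 91 + 88 + 73 = 334.
Column 4: 61 + 100 + 103 + 70 = 334.
All lines sum to 334.

Yes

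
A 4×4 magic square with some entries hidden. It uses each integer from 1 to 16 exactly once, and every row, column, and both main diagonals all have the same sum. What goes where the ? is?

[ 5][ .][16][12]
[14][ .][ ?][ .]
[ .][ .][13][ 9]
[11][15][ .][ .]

The entries are 1 through 16, which sum to 136, so each line sums to 136/4 = 34.
From row 1, 34 − (5 + 16 + 12) gives (1,2) = 1.
Column 1 needs 34; the known cells sum to 30, so (3,1) = 4.
Using row 3: 4 + 13 + 9 + ? → (3,2) = 34 − 26 = 8.
From column 2, 34 − (1 + 8 + 15) gives (2,2) = 10.
Main diagonal: 5 + 10 + 13 + ? = 34, so (4,4) = 6.
Anti-diagonal: 12 + 8 + 11 + ? = 34, so (2,3) = 3.

3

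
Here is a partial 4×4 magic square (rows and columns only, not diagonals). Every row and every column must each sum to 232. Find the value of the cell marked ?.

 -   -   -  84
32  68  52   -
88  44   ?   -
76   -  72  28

60

Row 2 must total 232; the given cells sum to 152, so (2,4) = 80.
Row 4 must total 232; the given cells sum to 176, so (4,2) = 56.
Column 1 must total 232; the given cells sum to 196, so (1,1) = 36.
Column 2 must total 232; the given cells sum to 168, so (1,2) = 64.
Using column 4: 84 + 80 + 28 + ? → (3,4) = 232 − 192 = 40.
Row 1: 36 + 64 + 84 + ? = 232, so (1,3) = 48.
The remaining cell in row 3 is (3,3) = 232 − 172 = 60.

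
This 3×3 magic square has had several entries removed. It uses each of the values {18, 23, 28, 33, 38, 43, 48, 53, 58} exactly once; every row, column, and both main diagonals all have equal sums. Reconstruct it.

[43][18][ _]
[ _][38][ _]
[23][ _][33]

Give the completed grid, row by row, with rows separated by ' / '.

43 18 53 / 48 38 28 / 23 58 33

The 9 entries sum to 342, so each line sums to 342/3 = 114.
Using row 1: 43 + 18 + ? → (1,3) = 114 − 61 = 53.
Using row 3: 23 + 33 + ? → (3,2) = 114 − 56 = 58.
From column 1, 114 − (43 + 23) gives (2,1) = 48.
Column 3 needs 114; the known cells sum to 86, so (2,3) = 28.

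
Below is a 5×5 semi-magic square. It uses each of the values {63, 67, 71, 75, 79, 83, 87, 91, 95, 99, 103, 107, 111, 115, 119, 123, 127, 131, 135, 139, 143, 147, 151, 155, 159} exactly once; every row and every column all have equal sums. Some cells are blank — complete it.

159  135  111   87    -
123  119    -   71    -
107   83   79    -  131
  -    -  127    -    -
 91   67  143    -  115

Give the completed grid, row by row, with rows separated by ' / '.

159 135 111 87 63 / 123 119 95 71 147 / 107 83 79 155 131 / 75 151 127 103 99 / 91 67 143 139 115

The 25 entries sum to 2775, so each line sums to 2775/5 = 555.
Using row 1: 159 + 135 + 111 + 87 + ? → (1,5) = 555 − 492 = 63.
The remaining cell in row 3 is (3,4) = 555 − 400 = 155.
The remaining cell in row 5 is (5,4) = 555 − 416 = 139.
Column 1: 159 + 123 + 107 + 91 + ? = 555, so (4,1) = 75.
The remaining cell in column 2 is (4,2) = 555 − 404 = 151.
Column 3: 111 + 79 + 127 + 143 + ? = 555, so (2,3) = 95.
The remaining cell in column 4 is (4,4) = 555 − 452 = 103.
Row 2: 123 + 119 + 95 + 71 + ? = 555, so (2,5) = 147.
Row 4 must total 555; the given cells sum to 456, so (4,5) = 99.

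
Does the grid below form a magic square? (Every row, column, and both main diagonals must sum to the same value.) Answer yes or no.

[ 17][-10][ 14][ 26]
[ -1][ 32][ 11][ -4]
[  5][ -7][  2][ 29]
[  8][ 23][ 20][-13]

Row 1: 17 + (-10) + 14 + 26 = 47.
Row 2: -1 + 32 + 11 + (-4) = 38.
Row 3: 5 + (-7) + 2 + 29 = 29.
Row 4: 8 + 23 + 20 + (-13) = 38.
Column 1: 17 + (-1) + 5 + 8 = 29.
Column 2: -10 + 32 + (-7) + 23 = 38.
Column 3: 14 + 11 + 2 + 20 = 47.
Column 4: 26 + (-4) + 29 + (-13) = 38.
Main diagonal: 17 + 32 + 2 + (-13) = 38.
Anti-diagonal: 26 + 11 + (-7) + 8 = 38.

No — row 1 sums to 47 but anti-diagonal sums to 38.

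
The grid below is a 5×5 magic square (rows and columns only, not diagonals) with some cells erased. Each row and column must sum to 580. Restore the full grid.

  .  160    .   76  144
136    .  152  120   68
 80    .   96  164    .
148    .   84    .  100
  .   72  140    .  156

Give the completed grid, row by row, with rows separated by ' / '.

The remaining cell in row 2 is (2,2) = 580 − 476 = 104.
Column 3 needs 580; the known cells sum to 472, so (1,3) = 108.
Column 5 must total 580; the given cells sum to 468, so (3,5) = 112.
Row 1: 160 + 108 + 76 + 144 + ? = 580, so (1,1) = 92.
The remaining cell in row 3 is (3,2) = 580 − 452 = 128.
Using column 1: 92 + 136 + 80 + 148 + ? → (5,1) = 580 − 456 = 124.
Column 2 needs 580; the known cells sum to 464, so (4,2) = 116.
Row 4: 148 + 116 + 84 + 100 + ? = 580, so (4,4) = 132.
Row 5 must total 580; the given cells sum to 492, so (5,4) = 88.

92 160 108 76 144 / 136 104 152 120 68 / 80 128 96 164 112 / 148 116 84 132 100 / 124 72 140 88 156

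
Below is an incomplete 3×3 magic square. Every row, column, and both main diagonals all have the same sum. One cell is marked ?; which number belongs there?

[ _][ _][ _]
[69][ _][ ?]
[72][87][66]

Row 3 is complete and sums to 225; that is the magic constant.
Using column 1: 69 + 72 + ? → (1,1) = 225 − 141 = 84.
Using main diagonal: 84 + 66 + ? → (2,2) = 225 − 150 = 75.
Using anti-diagonal: 75 + 72 + ? → (1,3) = 225 − 147 = 78.
Row 1 must total 225; the given cells sum to 162, so (1,2) = 63.
The remaining cell in row 2 is (2,3) = 225 − 144 = 81.

81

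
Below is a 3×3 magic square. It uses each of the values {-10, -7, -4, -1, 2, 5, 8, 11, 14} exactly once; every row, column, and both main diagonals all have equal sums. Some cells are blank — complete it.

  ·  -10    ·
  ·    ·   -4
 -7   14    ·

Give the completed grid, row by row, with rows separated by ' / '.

The 9 entries sum to 18, so each line sums to 18/3 = 6.
Row 3: -7 + 14 + ? = 6, so (3,3) = -1.
The remaining cell in column 2 is (2,2) = 6 − 4 = 2.
Column 3: -4 + (-1) + ? = 6, so (1,3) = 11.
Main diagonal needs 6; the known cells sum to 1, so (1,1) = 5.
Row 2: 2 + (-4) + ? = 6, so (2,1) = 8.

5 -10 11 / 8 2 -4 / -7 14 -1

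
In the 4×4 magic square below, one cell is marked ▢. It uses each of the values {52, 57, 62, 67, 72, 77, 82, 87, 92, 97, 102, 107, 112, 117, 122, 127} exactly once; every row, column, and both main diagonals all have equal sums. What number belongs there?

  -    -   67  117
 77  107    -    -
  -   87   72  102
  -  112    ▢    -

The 16 entries sum to 1432, so each line sums to 1432/4 = 358.
Row 3 must total 358; the given cells sum to 261, so (3,1) = 97.
The remaining cell in column 2 is (1,2) = 358 − 306 = 52.
Row 1 must total 358; the given cells sum to 236, so (1,1) = 122.
Column 1: 122 + 77 + 97 + ? = 358, so (4,1) = 62.
The remaining cell in main diagonal is (4,4) = 358 − 301 = 57.
Using anti-diagonal: 117 + 87 + 62 + ? → (2,3) = 358 − 266 = 92.
The remaining cell in row 2 is (2,4) = 358 − 276 = 82.
Using row 4: 62 + 112 + 57 + ? → (4,3) = 358 − 231 = 127.

127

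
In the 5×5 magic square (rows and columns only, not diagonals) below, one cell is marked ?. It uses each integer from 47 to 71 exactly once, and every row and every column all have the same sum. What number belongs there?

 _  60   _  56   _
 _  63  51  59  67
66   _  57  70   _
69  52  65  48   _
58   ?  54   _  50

71

The entries are 47 through 71, which sum to 1475, so each line sums to 1475/5 = 295.
Row 2: 63 + 51 + 59 + 67 + ? = 295, so (2,1) = 55.
Row 4 needs 295; the known cells sum to 234, so (4,5) = 61.
Column 1 must total 295; the given cells sum to 248, so (1,1) = 47.
From column 3, 295 − (51 + 57 + 65 + 54) gives (1,3) = 68.
Using column 4: 56 + 59 + 70 + 48 + ? → (5,4) = 295 − 233 = 62.
Row 1 must total 295; the given cells sum to 231, so (1,5) = 64.
The remaining cell in row 5 is (5,2) = 295 − 224 = 71.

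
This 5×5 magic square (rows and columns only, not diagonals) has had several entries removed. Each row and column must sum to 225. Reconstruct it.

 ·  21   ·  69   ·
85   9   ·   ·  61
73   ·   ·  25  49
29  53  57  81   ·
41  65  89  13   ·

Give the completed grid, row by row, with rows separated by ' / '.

Row 4: 29 + 53 + 57 + 81 + ? = 225, so (4,5) = 5.
The remaining cell in row 5 is (5,5) = 225 − 208 = 17.
Using column 1: 85 + 73 + 29 + 41 + ? → (1,1) = 225 − 228 = -3.
The remaining cell in column 2 is (3,2) = 225 − 148 = 77.
Column 4 must total 225; the given cells sum to 188, so (2,4) = 37.
Column 5 must total 225; the given cells sum to 132, so (1,5) = 93.
Row 1: -3 + 21 + 69 + 93 + ? = 225, so (1,3) = 45.
Row 2 must total 225; the given cells sum to 192, so (2,3) = 33.
Row 3 must total 225; the given cells sum to 224, so (3,3) = 1.

-3 21 45 69 93 / 85 9 33 37 61 / 73 77 1 25 49 / 29 53 57 81 5 / 41 65 89 13 17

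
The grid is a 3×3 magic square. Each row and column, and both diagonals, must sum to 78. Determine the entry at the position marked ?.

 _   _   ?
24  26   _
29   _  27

23

Using row 2: 24 + 26 + ? → (2,3) = 78 − 50 = 28.
Row 3: 29 + 27 + ? = 78, so (3,2) = 22.
Using column 1: 24 + 29 + ? → (1,1) = 78 − 53 = 25.
The remaining cell in column 2 is (1,2) = 78 − 48 = 30.
Using column 3: 28 + 27 + ? → (1,3) = 78 − 55 = 23.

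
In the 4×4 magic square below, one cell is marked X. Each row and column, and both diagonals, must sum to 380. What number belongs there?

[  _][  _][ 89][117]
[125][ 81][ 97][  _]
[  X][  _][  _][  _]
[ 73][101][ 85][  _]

113

From row 2, 380 − (125 + 81 + 97) gives (2,4) = 77.
Row 4: 73 + 101 + 85 + ? = 380, so (4,4) = 121.
Using column 3: 89 + 97 + 85 + ? → (3,3) = 380 − 271 = 109.
Column 4: 117 + 77 + 121 + ? = 380, so (3,4) = 65.
Main diagonal needs 380; the known cells sum to 311, so (1,1) = 69.
From anti-diagonal, 380 − (117 + 97 + 73) gives (3,2) = 93.
Row 1 must total 380; the given cells sum to 275, so (1,2) = 105.
The remaining cell in row 3 is (3,1) = 380 − 267 = 113.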